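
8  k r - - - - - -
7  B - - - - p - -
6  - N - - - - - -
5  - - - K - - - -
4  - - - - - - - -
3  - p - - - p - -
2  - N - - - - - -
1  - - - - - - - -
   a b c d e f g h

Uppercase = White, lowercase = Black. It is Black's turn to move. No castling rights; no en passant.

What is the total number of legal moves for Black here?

3

Black to move; king on a8.
In check: yes, from the white knight on b6.
Legal moves: Kb7, Kxa7, Rxb6.
Count: 3.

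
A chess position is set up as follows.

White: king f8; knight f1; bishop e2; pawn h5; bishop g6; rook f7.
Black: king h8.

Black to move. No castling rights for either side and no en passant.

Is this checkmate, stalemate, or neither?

Black to move; black king on h8.
In check: no.
King squares — g7: attacked by Rf7; h7: attacked by Bg6; g8: attacked by Kf8.
Legal moves for Black: none.
Not in check and no legal moves → stalemate.

stalemate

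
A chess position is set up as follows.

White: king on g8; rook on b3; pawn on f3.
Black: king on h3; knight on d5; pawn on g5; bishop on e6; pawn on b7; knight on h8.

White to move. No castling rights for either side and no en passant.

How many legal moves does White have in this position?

White to move; king on g8.
In check: yes, from the black bishop on e6.
Legal moves: Kxh8, Kf8, Kh7, Kg7.
Count: 4.

4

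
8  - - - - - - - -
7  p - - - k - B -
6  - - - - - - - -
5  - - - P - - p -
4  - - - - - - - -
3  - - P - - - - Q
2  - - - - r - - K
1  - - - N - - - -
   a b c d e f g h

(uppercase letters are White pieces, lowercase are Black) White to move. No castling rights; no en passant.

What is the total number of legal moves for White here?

5

White to move; king on h2.
In check: yes, from the black rook on e2.
Legal moves: Kg3, Kh1, Kg1, Qg2, Nf2.
Count: 5.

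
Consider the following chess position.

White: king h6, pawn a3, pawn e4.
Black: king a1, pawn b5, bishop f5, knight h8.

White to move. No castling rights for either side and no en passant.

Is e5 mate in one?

no

After e5: black king on a1; in check: no.
Black is not in check, so this cannot be checkmate.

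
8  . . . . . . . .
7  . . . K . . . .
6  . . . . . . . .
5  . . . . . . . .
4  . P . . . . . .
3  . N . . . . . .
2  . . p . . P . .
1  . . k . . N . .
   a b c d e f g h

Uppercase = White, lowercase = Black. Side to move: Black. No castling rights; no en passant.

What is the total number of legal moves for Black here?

Black to move; king on c1.
In check: yes, from the white knight on b3.
Legal moves: Kb2, Kd1, Kb1.
Count: 3.

3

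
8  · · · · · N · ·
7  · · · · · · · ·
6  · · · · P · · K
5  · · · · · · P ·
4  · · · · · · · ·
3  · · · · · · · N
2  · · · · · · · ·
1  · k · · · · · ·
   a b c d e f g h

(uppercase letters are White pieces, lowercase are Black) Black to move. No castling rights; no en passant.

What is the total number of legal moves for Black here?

Black to move; king on b1.
In check: no.
Legal moves: Kc2, Kb2, Ka2, Kc1, Ka1.
Count: 5.

5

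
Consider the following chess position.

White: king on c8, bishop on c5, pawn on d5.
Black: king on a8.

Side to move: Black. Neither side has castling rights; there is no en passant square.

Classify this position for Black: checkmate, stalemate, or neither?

Black to move; black king on a8.
In check: no.
King squares — a7: attacked by Bc5; b7: attacked by Kc8; b8: attacked by Kc8.
Legal moves for Black: none.
Not in check and no legal moves → stalemate.

stalemate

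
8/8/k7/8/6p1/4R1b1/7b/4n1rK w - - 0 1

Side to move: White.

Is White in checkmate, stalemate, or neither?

checkmate

White to move; white king on h1.
In check: yes, from the black rook on g1.
King squares — g1: attacked by Bh2; g2: attacked by Ne1; h2: attacked by Bg3.
Legal moves for White: none.
In check with no legal moves → checkmate.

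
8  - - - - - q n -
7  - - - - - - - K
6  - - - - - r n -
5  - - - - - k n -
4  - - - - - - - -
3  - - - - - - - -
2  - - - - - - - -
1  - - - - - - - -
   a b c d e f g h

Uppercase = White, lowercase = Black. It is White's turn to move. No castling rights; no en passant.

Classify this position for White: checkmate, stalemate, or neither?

White to move; white king on h7.
In check: yes, from the black knight on g5.
King squares — g6: attacked by Kf5; h6: attacked by Qf8; g7: attacked by Qf8; g8: attacked by Qf8; h8: attacked by Ng6.
Legal moves for White: none.
In check with no legal moves → checkmate.

checkmate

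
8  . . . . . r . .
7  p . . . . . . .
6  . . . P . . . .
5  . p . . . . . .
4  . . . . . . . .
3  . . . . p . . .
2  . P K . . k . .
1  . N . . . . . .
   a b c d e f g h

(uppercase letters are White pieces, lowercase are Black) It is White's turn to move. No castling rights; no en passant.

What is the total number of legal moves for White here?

White to move; king on c2.
In check: no.
Legal moves: Kd3, Kc3, Kb3, Kd1, Kc1, Nc3, Na3, Nd2, d7, b3, b4.
Count: 11.

11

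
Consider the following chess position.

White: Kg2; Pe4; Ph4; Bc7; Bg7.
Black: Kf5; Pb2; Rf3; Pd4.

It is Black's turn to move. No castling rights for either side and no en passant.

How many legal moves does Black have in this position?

Black to move; king on f5.
In check: yes, from the white pawn on e4.
Legal moves: Kg6, Ke6, Kg4, Kxe4.
Count: 4.

4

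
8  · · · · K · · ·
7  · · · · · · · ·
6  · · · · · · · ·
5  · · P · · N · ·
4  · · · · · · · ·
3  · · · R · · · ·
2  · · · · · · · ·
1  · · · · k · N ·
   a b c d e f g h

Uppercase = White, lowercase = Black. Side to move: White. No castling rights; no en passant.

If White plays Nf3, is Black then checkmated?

After Nf3: black king on e1; in check: yes, from the white knight on f3.
Black has 3 legal replies: Kf2, Ke2, Kf1.
In check but a legal move exists → not checkmate.

no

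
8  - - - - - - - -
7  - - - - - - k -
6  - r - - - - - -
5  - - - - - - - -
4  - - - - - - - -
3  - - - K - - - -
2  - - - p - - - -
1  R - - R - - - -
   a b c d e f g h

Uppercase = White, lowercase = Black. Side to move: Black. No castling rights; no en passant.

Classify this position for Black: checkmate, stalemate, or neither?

Black to move; black king on g7.
In check: no.
Legal moves for Black include: Kh8, Kg8, Kf8, Kh7, Kf7, Kh6, Kg6, Kf6, Rb8, Rb7, Rh6, Rg6, Rf6, Re6, Rd6+, Rc6, Ra6, Rb5, ... (list truncated; more exist).
Black has legal moves and is not in check → neither.

neither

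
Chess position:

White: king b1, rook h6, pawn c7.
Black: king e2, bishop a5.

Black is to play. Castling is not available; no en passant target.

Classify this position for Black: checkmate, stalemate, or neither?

Black to move; black king on e2.
In check: no.
Legal moves for Black: Bxc7, Bb6, Bb4, Bc3, Bd2, Be1, Kf3, Ke3, Kd3, Kf2, Kd2, Kf1, Ke1, Kd1.
Black has 14 legal moves and is not in check → neither.

neither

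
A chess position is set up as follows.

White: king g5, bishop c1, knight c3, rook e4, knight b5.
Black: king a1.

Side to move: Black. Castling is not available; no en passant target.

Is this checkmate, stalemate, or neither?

Black to move; black king on a1.
In check: no.
King squares — b1: attacked by Nc3; a2: attacked by Nc3; b2: attacked by Bc1.
Legal moves for Black: none.
Not in check and no legal moves → stalemate.

stalemate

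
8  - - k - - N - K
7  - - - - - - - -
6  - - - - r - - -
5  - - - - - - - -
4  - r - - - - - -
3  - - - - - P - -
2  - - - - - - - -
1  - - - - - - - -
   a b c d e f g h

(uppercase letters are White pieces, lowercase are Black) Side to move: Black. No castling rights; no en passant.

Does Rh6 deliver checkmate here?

no

After Rh6: white king on h8; in check: yes, from the black rook on h6.
White has 3 legal replies: Kg8, Kg7, Nh7.
In check but a legal move exists → not checkmate.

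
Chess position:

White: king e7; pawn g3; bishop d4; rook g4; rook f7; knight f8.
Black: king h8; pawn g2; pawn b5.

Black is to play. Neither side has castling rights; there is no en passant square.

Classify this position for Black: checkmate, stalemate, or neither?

checkmate

Black to move; black king on h8.
In check: yes, from the white bishop on d4.
King squares — g7: attacked by Bd4; h7: attacked by Rf7; g8: attacked by Rg4.
Legal moves for Black: none.
In check with no legal moves → checkmate.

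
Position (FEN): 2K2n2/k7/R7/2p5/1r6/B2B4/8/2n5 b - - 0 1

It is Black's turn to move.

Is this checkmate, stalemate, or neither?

checkmate

Black to move; black king on a7.
In check: yes, from the white rook on a6.
King squares — a6: attacked by Bd3; b6: attacked by Ra6; b7: attacked by Kc8; a8: attacked by Ra6; b8: attacked by Kc8.
Legal moves for Black: none.
In check with no legal moves → checkmate.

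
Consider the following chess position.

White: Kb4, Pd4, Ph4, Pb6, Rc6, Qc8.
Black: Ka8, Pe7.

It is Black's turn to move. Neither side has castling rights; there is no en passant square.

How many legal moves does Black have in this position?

Black to move; king on a8.
In check: yes, from the white queen on c8.
Legal moves: none.
Count: 0.

0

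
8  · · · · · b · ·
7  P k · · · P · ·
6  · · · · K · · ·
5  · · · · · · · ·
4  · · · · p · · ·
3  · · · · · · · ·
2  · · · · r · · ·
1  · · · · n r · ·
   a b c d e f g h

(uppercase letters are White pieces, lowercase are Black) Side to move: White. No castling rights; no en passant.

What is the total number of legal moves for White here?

White to move; king on e6.
In check: no.
Legal moves: Kd7, Ke5, Kd5, a8=Q+, a8=R, a8=B+, a8=N.
Count: 7.

7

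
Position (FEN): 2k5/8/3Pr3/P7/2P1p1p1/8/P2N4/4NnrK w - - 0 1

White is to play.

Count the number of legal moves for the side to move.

1

White to move; king on h1.
In check: yes, from the black rook on g1.
Legal moves: Kxg1.
Count: 1.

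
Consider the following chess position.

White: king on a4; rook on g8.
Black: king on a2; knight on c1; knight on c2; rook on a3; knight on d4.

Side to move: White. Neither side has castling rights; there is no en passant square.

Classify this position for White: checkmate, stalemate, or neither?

checkmate

White to move; white king on a4.
In check: yes, from the black rook on a3.
King squares — a3: attacked by Ka2; b3: attacked by Nc1; b4: attacked by Nc2; a5: attacked by Ra3; b5: attacked by Nd4.
Legal moves for White: none.
In check with no legal moves → checkmate.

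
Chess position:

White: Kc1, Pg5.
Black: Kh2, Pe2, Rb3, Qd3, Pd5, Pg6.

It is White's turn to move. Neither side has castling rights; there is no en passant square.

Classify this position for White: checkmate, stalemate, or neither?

stalemate

White to move; white king on c1.
In check: no.
King squares — b1: attacked by Rb3; d1: attacked by Pe2; b2: attacked by Rb3; c2: attacked by Qd3; d2: attacked by Qd3.
Legal moves for White: none.
Not in check and no legal moves → stalemate.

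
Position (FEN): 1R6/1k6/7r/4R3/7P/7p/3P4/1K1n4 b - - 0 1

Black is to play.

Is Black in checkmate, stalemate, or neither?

Black to move; black king on b7.
In check: yes, from the white rook on b8.
King squares — a6: available; b6: attacked by Rb8; c6: available; a7: available; c7: available; a8: attacked by Rb8; b8: available; c8: attacked by Rb8.
Legal moves for Black: Kxb8, Kc7, Ka7, Kc6, Ka6.
Black is in check but has 5 legal moves → neither.

neither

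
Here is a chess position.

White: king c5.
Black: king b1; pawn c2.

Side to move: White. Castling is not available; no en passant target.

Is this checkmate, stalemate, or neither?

White to move; white king on c5.
In check: no.
Legal moves for White: Kd6, Kc6, Kb6, Kd5, Kb5, Kd4, Kc4, Kb4.
White has 8 legal moves and is not in check → neither.

neither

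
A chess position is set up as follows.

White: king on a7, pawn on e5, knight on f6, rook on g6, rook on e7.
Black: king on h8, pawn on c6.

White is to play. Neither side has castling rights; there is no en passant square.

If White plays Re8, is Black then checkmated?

After Re8: black king on h8; in check: yes, from the white rook on e8.
King squares — g7: attacked by Rg6; h7: attacked by Nf6; g8: attacked by Nf6.
Black has no legal moves → checkmate.

yes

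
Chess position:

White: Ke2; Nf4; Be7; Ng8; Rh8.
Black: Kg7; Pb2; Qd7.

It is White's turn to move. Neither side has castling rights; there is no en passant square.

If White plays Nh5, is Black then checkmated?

After Nh5: black king on g7; in check: yes, from the white knight on h5.
Black has 3 legal replies: Kxh8, Kf7, Kg6.
In check but a legal move exists → not checkmate.

no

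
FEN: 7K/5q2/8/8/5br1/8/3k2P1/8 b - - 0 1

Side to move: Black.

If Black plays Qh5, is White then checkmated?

After Qh5: white king on h8; in check: yes, from the black queen on h5.
King squares — g7: attacked by Rg4; h7: attacked by Qh5; g8: attacked by Rg4.
White has no legal moves → checkmate.

yes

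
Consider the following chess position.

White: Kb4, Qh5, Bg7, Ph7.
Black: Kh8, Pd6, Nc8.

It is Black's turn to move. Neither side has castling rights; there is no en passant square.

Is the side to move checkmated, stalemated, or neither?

neither

Black to move; black king on h8.
In check: yes, from the white bishop on g7.
King squares — g7: available; h7: attacked by Qh5; g8: attacked by Ph7.
Legal moves for Black: Kxg7.
Black is in check but has 1 legal move → neither.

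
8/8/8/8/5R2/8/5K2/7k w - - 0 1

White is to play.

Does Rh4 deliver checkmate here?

After Rh4: black king on h1; in check: yes, from the white rook on h4.
King squares — g1: attacked by Kf2; g2: attacked by Kf2; h2: attacked by Rh4.
Black has no legal moves → checkmate.

yes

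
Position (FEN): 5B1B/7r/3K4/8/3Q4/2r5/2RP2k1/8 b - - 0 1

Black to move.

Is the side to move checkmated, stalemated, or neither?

Black to move; black king on g2.
In check: no.
Legal moves for Black include: Rxh8, Rg7, Rf7, Re7, Rd7+, Rhc7, Rb7, Ra7, Rh6+, Rh5, Rh4, Rhh3, Rh2, Rh1, Rc8, Rcc7, Rc6+, Rc5, ... (list truncated; more exist).
Black has legal moves and is not in check → neither.

neither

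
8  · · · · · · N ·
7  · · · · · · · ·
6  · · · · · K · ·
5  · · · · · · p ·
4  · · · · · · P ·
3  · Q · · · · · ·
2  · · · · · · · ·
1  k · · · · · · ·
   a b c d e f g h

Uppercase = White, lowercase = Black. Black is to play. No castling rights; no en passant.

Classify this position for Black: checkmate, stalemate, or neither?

Black to move; black king on a1.
In check: no.
King squares — b1: attacked by Qb3; a2: attacked by Qb3; b2: attacked by Qb3.
Legal moves for Black: none.
Not in check and no legal moves → stalemate.

stalemate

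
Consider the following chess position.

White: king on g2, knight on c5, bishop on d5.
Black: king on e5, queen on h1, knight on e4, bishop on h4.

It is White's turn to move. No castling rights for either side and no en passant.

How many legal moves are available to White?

1

White to move; king on g2.
In check: yes, from the black queen on h1.
Legal moves: Kxh1.
Count: 1.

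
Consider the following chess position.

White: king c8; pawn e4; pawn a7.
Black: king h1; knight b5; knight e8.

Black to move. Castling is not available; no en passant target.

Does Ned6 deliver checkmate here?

no

After Ned6: white king on c8; in check: yes, from the black knight on d6.
White has 3 legal replies: Kd8, Kb8, Kd7.
In check but a legal move exists → not checkmate.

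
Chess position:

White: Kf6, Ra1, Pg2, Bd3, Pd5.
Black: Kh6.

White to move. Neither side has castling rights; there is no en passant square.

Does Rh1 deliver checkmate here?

yes

After Rh1: black king on h6; in check: yes, from the white rook on h1.
King squares — g5: attacked by Kf6; h5: attacked by Rh1; g6: attacked by Bd3; g7: attacked by Kf6; h7: attacked by Rh1.
Black has no legal moves → checkmate.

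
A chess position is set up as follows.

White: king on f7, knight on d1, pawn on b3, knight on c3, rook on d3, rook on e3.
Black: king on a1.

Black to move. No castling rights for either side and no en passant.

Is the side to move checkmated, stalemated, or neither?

stalemate

Black to move; black king on a1.
In check: no.
King squares — b1: attacked by Nc3; a2: attacked by Nc3; b2: attacked by Nd1.
Legal moves for Black: none.
Not in check and no legal moves → stalemate.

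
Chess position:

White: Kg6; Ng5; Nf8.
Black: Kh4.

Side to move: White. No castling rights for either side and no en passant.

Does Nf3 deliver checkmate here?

After Nf3: black king on h4; in check: yes, from the white knight on f3.
Black has 3 legal replies: Kg4, Kh3, Kg3.
In check but a legal move exists → not checkmate.

no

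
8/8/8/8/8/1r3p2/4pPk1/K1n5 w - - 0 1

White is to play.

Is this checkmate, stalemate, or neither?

stalemate

White to move; white king on a1.
In check: no.
King squares — b1: attacked by Rb3; a2: attacked by Nc1; b2: attacked by Rb3.
Legal moves for White: none.
Not in check and no legal moves → stalemate.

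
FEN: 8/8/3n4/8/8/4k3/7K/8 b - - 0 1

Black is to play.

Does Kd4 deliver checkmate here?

After Kd4: white king on h2; in check: no.
White is not in check, so this cannot be checkmate.

no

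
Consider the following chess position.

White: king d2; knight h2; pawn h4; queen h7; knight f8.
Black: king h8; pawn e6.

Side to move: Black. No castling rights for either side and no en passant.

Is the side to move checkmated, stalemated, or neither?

Black to move; black king on h8.
In check: yes, from the white queen on h7.
King squares — g7: attacked by Qh7; h7: attacked by Nf8; g8: attacked by Qh7.
Legal moves for Black: none.
In check with no legal moves → checkmate.

checkmate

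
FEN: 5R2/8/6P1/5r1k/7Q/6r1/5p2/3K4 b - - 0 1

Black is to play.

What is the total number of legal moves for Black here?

2

Black to move; king on h5.
In check: yes, from the white queen on h4.
Legal moves: Kxg6, Kxh4.
Count: 2.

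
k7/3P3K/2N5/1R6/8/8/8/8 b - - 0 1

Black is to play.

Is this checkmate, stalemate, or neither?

Black to move; black king on a8.
In check: no.
King squares — a7: attacked by Nc6; b7: attacked by Rb5; b8: attacked by Rb5.
Legal moves for Black: none.
Not in check and no legal moves → stalemate.

stalemate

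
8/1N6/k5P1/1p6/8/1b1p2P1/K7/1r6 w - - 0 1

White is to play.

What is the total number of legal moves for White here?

2

White to move; king on a2.
In check: yes, from the black bishop on b3.
Legal moves: Ka3, Kxb1.
Count: 2.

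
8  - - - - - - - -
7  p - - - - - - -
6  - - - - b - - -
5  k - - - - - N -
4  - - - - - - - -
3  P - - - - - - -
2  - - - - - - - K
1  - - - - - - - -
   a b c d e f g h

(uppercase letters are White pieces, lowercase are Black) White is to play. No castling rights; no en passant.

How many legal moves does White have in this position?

White to move; king on h2.
In check: no.
Legal moves: Nh7, Nf7, Nxe6, Ne4, Nh3, Nf3, Kg3, Kg2, Kh1, Kg1, a4.
Count: 11.

11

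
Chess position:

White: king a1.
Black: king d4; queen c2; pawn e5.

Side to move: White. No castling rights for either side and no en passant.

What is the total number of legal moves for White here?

White to move; king on a1.
In check: no.
Legal moves: none.
Count: 0.

0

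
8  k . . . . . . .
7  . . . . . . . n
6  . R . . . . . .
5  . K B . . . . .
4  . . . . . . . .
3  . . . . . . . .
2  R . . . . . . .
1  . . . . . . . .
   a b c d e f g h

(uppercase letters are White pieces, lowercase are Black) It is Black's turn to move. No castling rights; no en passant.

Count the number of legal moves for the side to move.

0

Black to move; king on a8.
In check: yes, from the white rook on a2.
Legal moves: none.
Count: 0.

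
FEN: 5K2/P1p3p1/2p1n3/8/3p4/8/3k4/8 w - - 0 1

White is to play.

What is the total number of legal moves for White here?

White to move; king on f8.
In check: yes, from the black knight on e6.
Legal moves: Kg8, Ke8, Kf7, Ke7.
Count: 4.

4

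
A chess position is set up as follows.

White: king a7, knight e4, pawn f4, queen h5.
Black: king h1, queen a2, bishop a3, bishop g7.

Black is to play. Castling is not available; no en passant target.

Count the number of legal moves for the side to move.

Black to move; king on h1.
In check: yes, from the white queen on h5.
Legal moves: Kg2, Kg1, Qh2.
Count: 3.

3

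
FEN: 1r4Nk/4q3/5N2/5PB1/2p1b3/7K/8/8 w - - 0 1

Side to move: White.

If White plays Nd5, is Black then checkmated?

no

After Nd5: black king on h8; in check: no.
Black is not in check, so this cannot be checkmate.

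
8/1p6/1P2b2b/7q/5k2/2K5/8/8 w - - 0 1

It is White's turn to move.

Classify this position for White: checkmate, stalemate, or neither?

White to move; white king on c3.
In check: no.
Legal moves for White: Kd4, Kb4, Kd3, Kd2, Kc2, Kb2.
White has 6 legal moves and is not in check → neither.

neither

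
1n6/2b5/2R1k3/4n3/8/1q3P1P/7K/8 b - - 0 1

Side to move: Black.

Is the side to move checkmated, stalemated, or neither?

Black to move; black king on e6.
In check: yes, from the white rook on c6.
King squares — d5: available; e5: own knight; f5: available; d6: attacked by Rc6; f6: attacked by Rc6; d7: available; e7: available; f7: available.
Legal moves for Black: Kf7, Ke7, Kd7, Kf5, Kd5, Nbxc6, Bd6, Nexc6+.
Black is in check but has 8 legal moves → neither.

neither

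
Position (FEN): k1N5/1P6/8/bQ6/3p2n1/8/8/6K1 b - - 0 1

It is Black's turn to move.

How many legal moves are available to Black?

Black to move; king on a8.
In check: yes, from the white pawn on b7.
Legal moves: Kb8.
Count: 1.

1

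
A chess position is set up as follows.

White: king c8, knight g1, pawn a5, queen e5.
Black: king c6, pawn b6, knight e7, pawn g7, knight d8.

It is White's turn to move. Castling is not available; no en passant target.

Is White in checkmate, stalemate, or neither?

neither

White to move; white king on c8.
In check: yes, from the black knight on e7.
King squares — b7: attacked by Kc6; c7: attacked by Kc6; d7: attacked by Kc6; b8: available; d8: available.
Legal moves for White: Kxd8, Kb8, Qxe7.
White is in check but has 3 legal moves → neither.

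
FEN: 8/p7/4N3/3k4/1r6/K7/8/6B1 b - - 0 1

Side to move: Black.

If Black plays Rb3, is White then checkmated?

no

After Rb3: white king on a3; in check: yes, from the black rook on b3.
White has 3 legal replies: Ka4, Kxb3, Ka2.
In check but a legal move exists → not checkmate.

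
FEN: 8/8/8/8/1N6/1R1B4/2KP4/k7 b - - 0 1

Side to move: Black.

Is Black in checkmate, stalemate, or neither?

stalemate

Black to move; black king on a1.
In check: no.
King squares — b1: attacked by Kc2; a2: attacked by Nb4; b2: attacked by Kc2.
Legal moves for Black: none.
Not in check and no legal moves → stalemate.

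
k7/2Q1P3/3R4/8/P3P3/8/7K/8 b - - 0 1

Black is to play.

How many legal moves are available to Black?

0

Black to move; king on a8.
In check: no.
Legal moves: none.
Count: 0.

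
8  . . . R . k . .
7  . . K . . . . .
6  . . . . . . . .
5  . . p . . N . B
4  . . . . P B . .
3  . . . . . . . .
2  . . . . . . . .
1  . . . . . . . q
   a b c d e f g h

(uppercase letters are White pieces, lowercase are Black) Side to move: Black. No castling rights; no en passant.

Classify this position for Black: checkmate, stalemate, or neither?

Black to move; black king on f8.
In check: yes, from the white rook on d8.
King squares — e7: attacked by Nf5; f7: attacked by Bh5; g7: attacked by Nf5; e8: attacked by Bh5; g8: attacked by Rd8.
Legal moves for Black: none.
In check with no legal moves → checkmate.

checkmate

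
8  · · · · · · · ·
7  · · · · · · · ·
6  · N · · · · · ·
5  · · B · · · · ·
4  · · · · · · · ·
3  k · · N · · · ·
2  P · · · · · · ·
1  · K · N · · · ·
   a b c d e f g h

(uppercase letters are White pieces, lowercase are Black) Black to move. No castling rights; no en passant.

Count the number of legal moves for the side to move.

0

Black to move; king on a3.
In check: yes, from the white bishop on c5.
Legal moves: none.
Count: 0.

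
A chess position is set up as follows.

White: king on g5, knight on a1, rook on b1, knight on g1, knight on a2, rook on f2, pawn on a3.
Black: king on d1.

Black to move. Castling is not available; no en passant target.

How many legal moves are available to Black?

Black to move; king on d1.
In check: yes, from the white rook on b1.
Legal moves: none.
Count: 0.

0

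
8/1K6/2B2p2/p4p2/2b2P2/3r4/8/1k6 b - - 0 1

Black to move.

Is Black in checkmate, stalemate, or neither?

Black to move; black king on b1.
In check: no.
Legal moves for Black include: Bg8, Bf7, Be6, Ba6+, Bd5, Bb5, Bb3, Ba2, Rd8, Rd7+, Rd6, Rd5, Rd4, Rh3, Rg3, Rf3, Re3, Rc3, ... (list truncated; more exist).
Black has legal moves and is not in check → neither.

neither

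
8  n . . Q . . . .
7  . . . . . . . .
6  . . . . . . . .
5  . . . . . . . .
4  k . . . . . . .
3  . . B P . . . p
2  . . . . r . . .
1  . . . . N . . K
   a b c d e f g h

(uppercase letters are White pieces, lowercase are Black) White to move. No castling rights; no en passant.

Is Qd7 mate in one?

After Qd7: black king on a4; in check: yes, from the white queen on d7.
Black has 2 legal replies: Kb3, Ka3.
In check but a legal move exists → not checkmate.

no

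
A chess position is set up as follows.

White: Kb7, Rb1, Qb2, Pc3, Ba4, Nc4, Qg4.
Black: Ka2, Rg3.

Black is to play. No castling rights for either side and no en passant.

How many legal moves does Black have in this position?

Black to move; king on a2.
In check: yes, from the white queen on b2.
Legal moves: none.
Count: 0.

0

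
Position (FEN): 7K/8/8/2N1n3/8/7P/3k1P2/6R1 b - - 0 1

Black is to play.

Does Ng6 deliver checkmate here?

no

After Ng6: white king on h8; in check: yes, from the black knight on g6.
White has 4 legal replies: Kg8, Kh7, Kg7, Rxg6.
In check but a legal move exists → not checkmate.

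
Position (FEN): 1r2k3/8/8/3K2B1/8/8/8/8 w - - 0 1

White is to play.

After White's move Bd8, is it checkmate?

After Bd8: black king on e8; in check: no.
Black is not in check, so this cannot be checkmate.

no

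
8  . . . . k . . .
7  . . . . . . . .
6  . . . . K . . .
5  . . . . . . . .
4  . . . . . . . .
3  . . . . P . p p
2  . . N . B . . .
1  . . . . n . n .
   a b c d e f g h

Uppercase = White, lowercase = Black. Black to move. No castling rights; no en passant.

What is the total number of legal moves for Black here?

10

Black to move; king on e8.
In check: no.
Legal moves: Kf8, Kd8, Ngf3, Nxe2, Nef3, Nd3, Ng2, Nxc2, h2, g2.
Count: 10.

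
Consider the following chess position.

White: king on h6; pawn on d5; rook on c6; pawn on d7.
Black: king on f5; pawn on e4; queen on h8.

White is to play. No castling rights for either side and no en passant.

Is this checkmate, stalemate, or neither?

White to move; white king on h6.
In check: yes, from the black queen on h8.
King squares — g5: attacked by Kf5; h5: attacked by Qh8; g6: attacked by Kf5; g7: attacked by Qh8; h7: attacked by Qh8.
Legal moves for White: none.
In check with no legal moves → checkmate.

checkmate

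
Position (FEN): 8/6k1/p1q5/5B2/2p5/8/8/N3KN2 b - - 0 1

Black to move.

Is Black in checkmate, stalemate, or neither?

Black to move; black king on g7.
In check: no.
Legal moves for Black include: Kh8, Kg8, Kf8, Kf7, Kh6, Kf6, Qe8+, Qc8, Qa8, Qd7, Qc7, Qb7, Qh6, Qg6, Qf6, Qe6+, Qd6, Qb6, ... (list truncated; more exist).
Black has legal moves and is not in check → neither.

neither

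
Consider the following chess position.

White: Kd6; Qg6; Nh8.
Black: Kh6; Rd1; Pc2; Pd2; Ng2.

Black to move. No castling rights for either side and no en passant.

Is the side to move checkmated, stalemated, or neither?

checkmate

Black to move; black king on h6.
In check: yes, from the white queen on g6.
King squares — g5: attacked by Qg6; h5: attacked by Qg6; g6: attacked by Nh8; g7: attacked by Qg6; h7: attacked by Qg6.
Legal moves for Black: none.
In check with no legal moves → checkmate.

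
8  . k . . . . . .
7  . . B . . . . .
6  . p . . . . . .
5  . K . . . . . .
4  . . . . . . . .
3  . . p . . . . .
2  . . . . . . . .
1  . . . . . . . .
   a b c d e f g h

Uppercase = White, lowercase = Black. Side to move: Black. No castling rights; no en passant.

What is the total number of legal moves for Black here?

5

Black to move; king on b8.
In check: yes, from the white bishop on c7.
Legal moves: Kc8, Ka8, Kxc7, Kb7, Ka7.
Count: 5.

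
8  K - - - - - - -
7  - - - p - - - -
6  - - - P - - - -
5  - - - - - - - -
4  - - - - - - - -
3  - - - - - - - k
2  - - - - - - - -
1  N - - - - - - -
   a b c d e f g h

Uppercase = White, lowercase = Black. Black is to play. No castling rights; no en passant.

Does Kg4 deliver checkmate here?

no

After Kg4: white king on a8; in check: no.
White is not in check, so this cannot be checkmate.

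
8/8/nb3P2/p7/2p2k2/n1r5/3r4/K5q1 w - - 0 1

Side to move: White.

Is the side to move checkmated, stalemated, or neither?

White to move; white king on a1.
In check: yes, from the black queen on g1.
King squares — b1: attacked by Qg1; a2: attacked by Rd2; b2: attacked by Rd2.
Legal moves for White: none.
In check with no legal moves → checkmate.

checkmate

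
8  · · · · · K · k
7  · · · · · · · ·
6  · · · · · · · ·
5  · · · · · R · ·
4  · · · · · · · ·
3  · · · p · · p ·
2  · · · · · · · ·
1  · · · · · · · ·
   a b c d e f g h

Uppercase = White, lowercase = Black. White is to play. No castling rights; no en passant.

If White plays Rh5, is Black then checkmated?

yes

After Rh5: black king on h8; in check: yes, from the white rook on h5.
King squares — g7: attacked by Kf8; h7: attacked by Rh5; g8: attacked by Kf8.
Black has no legal moves → checkmate.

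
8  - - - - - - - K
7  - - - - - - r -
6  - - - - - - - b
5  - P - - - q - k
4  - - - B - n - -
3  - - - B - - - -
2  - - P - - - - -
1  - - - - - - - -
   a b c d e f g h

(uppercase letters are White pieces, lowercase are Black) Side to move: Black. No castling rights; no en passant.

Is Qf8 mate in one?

After Qf8: white king on h8; in check: yes, from the black queen on f8.
King squares — g7: attacked by Bh6; h7: attacked by Rg7; g8: attacked by Rg7.
White has no legal moves → checkmate.

yes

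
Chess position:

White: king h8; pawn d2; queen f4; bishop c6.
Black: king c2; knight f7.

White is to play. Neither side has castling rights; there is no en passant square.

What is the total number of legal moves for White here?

4

White to move; king on h8.
In check: yes, from the black knight on f7.
Legal moves: Kg8, Kh7, Kg7, Qxf7.
Count: 4.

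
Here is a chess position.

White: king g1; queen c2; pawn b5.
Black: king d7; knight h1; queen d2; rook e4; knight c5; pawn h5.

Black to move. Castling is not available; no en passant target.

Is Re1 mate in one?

After Re1: white king on g1; in check: yes, from the black rook on e1.
King squares — f1: attacked by Re1; h1: attacked by Re1; f2: attacked by Nh1; g2: attacked by Qd2; h2: attacked by Qd2.
White has no legal moves → checkmate.

yes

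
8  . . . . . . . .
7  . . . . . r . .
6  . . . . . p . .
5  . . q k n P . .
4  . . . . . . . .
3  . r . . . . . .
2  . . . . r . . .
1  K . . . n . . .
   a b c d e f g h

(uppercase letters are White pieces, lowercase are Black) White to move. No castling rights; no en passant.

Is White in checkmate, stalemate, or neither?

stalemate

White to move; white king on a1.
In check: no.
King squares — b1: attacked by Rb3; a2: attacked by Re2; b2: attacked by Re2.
Legal moves for White: none.
Not in check and no legal moves → stalemate.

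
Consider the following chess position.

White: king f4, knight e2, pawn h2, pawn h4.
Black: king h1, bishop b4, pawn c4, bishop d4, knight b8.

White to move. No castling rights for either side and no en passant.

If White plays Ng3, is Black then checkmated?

After Ng3: black king on h1; in check: yes, from the white knight on g3.
Black has 3 legal replies: Kxh2, Kg2, Kg1.
In check but a legal move exists → not checkmate.

no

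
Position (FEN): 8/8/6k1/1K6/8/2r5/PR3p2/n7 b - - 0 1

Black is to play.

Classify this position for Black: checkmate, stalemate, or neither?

Black to move; black king on g6.
In check: no.
Legal moves for Black include: Kh7, Kg7, Kf7, Kh6, Kf6, Kh5, Kg5, Kf5, Rc8, Rc7, Rc6, Rc5+, Rc4, Rh3, Rg3, Rf3, Re3, Rd3, ... (list truncated; more exist).
Black has legal moves and is not in check → neither.

neither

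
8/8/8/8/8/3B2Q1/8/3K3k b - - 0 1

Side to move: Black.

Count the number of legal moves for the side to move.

Black to move; king on h1.
In check: no.
Legal moves: none.
Count: 0.

0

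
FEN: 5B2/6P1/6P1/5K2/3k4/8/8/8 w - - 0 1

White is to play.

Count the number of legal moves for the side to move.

14

White to move; king on f5.
In check: no.
Legal moves: Be7, Bd6, Bc5+, Bb4, Ba3, Kf6, Ke6, Kg5, Kg4, Kf4, g8=Q, g8=R, g8=B, g8=N.
Count: 14.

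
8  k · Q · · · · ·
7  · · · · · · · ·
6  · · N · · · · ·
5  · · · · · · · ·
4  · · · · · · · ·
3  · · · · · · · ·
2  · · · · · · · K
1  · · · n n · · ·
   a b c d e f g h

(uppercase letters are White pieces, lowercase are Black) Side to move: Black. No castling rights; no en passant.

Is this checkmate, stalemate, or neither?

checkmate

Black to move; black king on a8.
In check: yes, from the white queen on c8.
King squares — a7: attacked by Nc6; b7: attacked by Qc8; b8: attacked by Nc6.
Legal moves for Black: none.
In check with no legal moves → checkmate.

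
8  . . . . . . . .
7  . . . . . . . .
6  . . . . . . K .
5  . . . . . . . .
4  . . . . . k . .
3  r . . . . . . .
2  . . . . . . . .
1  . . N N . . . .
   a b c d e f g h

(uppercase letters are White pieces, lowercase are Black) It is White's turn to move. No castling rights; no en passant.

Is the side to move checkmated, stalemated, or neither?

neither

White to move; white king on g6.
In check: no.
Legal moves for White: Kh7, Kg7, Kf7, Kh6, Kf6, Kh5, Ne3, Nc3, Nf2, Nb2, Nd3+, Nb3, Ne2+, Na2.
White has 14 legal moves and is not in check → neither.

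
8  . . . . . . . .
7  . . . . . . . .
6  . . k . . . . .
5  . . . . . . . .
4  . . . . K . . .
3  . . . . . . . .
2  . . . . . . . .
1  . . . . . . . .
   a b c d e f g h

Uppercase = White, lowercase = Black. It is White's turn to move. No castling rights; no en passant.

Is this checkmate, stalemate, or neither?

White to move; white king on e4.
In check: no.
Legal moves for White: Kf5, Ke5, Kf4, Kd4, Kf3, Ke3, Kd3.
White has 7 legal moves and is not in check → neither.

neither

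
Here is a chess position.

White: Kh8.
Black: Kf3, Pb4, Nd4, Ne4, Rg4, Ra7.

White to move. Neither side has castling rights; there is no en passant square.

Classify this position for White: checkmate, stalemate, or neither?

stalemate

White to move; white king on h8.
In check: no.
King squares — g7: attacked by Rg4; h7: attacked by Ra7; g8: attacked by Rg4.
Legal moves for White: none.
Not in check and no legal moves → stalemate.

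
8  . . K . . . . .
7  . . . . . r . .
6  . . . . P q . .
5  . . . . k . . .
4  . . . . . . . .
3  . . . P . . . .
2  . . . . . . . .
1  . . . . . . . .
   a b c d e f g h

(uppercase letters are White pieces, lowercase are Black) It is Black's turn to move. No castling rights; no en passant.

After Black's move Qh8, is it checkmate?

After Qh8: white king on c8; in check: yes, from the black queen on h8.
King squares — b7: attacked by Rf7; c7: attacked by Rf7; d7: attacked by Rf7; b8: attacked by Qh8; d8: attacked by Qh8.
White has no legal moves → checkmate.

yes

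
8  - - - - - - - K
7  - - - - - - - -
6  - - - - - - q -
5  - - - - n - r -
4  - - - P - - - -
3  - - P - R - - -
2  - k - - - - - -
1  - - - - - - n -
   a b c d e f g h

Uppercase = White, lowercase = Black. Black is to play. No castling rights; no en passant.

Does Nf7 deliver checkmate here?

After Nf7: white king on h8; in check: yes, from the black knight on f7.
King squares — g7: attacked by Qg6; h7: attacked by Qg6; g8: attacked by Qg6.
White has no legal moves → checkmate.

yes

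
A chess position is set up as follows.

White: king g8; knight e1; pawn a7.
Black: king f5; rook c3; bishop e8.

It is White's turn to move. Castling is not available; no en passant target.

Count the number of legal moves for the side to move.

White to move; king on g8.
In check: no.
Legal moves: Kh8, Kf8, Kh7, Kg7, Nf3, Nd3, Ng2, Nc2, a8=Q, a8=R, a8=B, a8=N.
Count: 12.

12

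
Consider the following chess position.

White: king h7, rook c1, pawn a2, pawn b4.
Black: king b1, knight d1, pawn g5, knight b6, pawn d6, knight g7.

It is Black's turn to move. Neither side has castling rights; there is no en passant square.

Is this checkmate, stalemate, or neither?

neither

Black to move; black king on b1.
In check: yes, from the white rook on c1.
King squares — a1: attacked by Rc1; c1: available; a2: available; b2: available; c2: attacked by Rc1.
Legal moves for Black: Kb2, Kxa2, Kxc1.
Black is in check but has 3 legal moves → neither.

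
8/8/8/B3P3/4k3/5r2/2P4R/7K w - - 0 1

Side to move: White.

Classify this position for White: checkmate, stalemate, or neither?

neither

White to move; white king on h1.
In check: no.
Legal moves for White include: Bd8, Bc7, Bb6, Bb4, Bc3, Bd2, Be1, Rh8, Rh7, Rh6, Rh5, Rh4+, Rh3, Rg2, Rf2, Re2+, Rd2, Kg2, ... (list truncated; more exist).
White has legal moves and is not in check → neither.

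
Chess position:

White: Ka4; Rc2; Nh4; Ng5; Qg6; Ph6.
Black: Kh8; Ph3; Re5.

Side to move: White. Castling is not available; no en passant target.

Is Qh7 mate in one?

After Qh7: black king on h8; in check: yes, from the white queen on h7.
King squares — g7: attacked by Ph6; h7: attacked by Ng5; g8: attacked by Qh7.
Black has no legal moves → checkmate.

yes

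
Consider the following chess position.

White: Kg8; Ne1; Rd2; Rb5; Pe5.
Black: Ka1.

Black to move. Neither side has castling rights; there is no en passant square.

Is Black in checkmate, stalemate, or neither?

Black to move; black king on a1.
In check: no.
King squares — b1: attacked by Rb5; a2: attacked by Rd2; b2: attacked by Rd2.
Legal moves for Black: none.
Not in check and no legal moves → stalemate.

stalemate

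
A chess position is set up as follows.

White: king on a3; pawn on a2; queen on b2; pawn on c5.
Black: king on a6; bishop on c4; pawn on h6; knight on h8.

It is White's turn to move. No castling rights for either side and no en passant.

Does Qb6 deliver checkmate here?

yes

After Qb6: black king on a6; in check: yes, from the white queen on b6.
King squares — a5: attacked by Qb6; b5: attacked by Qb6; b6: attacked by Pc5; a7: attacked by Qb6; b7: attacked by Qb6.
Black has no legal moves → checkmate.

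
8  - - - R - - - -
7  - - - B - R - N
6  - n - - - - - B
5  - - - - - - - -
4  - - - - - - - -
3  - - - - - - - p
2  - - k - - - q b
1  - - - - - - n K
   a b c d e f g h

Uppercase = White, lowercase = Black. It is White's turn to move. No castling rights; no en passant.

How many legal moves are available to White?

0

White to move; king on h1.
In check: yes, from the black queen on g2.
Legal moves: none.
Count: 0.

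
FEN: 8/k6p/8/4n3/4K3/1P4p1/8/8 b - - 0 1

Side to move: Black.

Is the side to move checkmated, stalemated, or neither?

neither

Black to move; black king on a7.
In check: no.
Legal moves for Black: Kb8, Ka8, Kb7, Kb6, Ka6, Nf7, Nd7, Ng6, Nc6, Ng4, Nc4, Nf3, Nd3, h6, g2, h5.
Black has 16 legal moves and is not in check → neither.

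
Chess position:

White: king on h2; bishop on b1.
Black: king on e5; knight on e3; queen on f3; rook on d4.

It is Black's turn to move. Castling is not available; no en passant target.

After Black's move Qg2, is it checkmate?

yes

After Qg2: white king on h2; in check: yes, from the black queen on g2.
King squares — g1: attacked by Qg2; h1: attacked by Qg2; g2: attacked by Ne3; g3: attacked by Qg2; h3: attacked by Qg2.
White has no legal moves → checkmate.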